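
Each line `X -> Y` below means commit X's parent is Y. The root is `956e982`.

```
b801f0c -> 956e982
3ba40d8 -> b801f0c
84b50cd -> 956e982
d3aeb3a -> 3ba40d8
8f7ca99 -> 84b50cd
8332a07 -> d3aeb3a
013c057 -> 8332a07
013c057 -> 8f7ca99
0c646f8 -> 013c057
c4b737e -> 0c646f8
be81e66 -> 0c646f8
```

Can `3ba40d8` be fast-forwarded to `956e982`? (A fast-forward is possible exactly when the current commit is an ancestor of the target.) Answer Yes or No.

No

A fast-forward from 3ba40d8 to 956e982 is possible iff 3ba40d8 is an ancestor of 956e982.
Ancestors of 956e982: {956e982}.
3ba40d8 is not among them, so fast-forward is not possible.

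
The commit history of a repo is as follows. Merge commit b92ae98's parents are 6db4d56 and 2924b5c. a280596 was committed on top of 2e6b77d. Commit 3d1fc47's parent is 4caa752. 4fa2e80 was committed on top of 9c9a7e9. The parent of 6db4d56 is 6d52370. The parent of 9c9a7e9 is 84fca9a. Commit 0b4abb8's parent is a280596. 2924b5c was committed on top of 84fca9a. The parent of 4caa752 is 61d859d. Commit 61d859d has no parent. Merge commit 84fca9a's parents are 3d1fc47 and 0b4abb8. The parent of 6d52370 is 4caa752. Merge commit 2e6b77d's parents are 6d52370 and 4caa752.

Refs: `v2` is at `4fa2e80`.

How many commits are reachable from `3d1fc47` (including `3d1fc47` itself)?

3

Walking parent pointers from 3d1fc47: reachable set = {3d1fc47, 4caa752, 61d859d}.
That is 3 commits.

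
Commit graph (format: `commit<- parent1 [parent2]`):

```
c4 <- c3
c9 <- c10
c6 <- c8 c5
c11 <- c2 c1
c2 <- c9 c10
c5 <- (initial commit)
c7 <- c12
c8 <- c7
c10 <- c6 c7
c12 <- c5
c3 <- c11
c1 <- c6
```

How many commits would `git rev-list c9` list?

7

Walking parent pointers from c9: reachable set = {c10, c12, c5, c6, c7, c8, c9}.
That is 7 commits.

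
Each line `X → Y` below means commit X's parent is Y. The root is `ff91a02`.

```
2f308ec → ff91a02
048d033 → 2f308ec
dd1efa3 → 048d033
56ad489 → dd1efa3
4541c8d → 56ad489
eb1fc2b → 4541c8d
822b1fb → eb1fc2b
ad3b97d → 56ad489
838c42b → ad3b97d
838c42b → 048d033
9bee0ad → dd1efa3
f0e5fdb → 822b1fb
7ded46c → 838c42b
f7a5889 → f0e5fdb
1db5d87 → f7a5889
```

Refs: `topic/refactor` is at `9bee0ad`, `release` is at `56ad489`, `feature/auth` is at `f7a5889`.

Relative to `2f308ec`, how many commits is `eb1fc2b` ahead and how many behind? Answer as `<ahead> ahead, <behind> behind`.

Reachable from eb1fc2b: {048d033, 2f308ec, 4541c8d, 56ad489, dd1efa3, eb1fc2b, ff91a02}.
Reachable from 2f308ec: {2f308ec, ff91a02}.
Only in eb1fc2b's history (ahead): {048d033, 4541c8d, 56ad489, dd1efa3, eb1fc2b} — 5.
Only in 2f308ec's history (behind): {} — 0.

5 ahead, 0 behind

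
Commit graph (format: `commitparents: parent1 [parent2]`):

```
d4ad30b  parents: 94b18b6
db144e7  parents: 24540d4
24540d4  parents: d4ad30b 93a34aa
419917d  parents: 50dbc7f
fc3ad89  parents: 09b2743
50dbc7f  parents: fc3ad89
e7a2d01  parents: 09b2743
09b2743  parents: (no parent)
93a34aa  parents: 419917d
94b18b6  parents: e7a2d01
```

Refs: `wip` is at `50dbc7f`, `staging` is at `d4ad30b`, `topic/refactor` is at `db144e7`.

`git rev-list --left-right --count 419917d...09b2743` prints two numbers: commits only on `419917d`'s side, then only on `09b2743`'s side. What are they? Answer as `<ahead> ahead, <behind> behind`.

3 ahead, 0 behind

Reachable from 419917d: {09b2743, 419917d, 50dbc7f, fc3ad89}.
Reachable from 09b2743: {09b2743}.
Only in 419917d's history (ahead): {419917d, 50dbc7f, fc3ad89} — 3.
Only in 09b2743's history (behind): {} — 0.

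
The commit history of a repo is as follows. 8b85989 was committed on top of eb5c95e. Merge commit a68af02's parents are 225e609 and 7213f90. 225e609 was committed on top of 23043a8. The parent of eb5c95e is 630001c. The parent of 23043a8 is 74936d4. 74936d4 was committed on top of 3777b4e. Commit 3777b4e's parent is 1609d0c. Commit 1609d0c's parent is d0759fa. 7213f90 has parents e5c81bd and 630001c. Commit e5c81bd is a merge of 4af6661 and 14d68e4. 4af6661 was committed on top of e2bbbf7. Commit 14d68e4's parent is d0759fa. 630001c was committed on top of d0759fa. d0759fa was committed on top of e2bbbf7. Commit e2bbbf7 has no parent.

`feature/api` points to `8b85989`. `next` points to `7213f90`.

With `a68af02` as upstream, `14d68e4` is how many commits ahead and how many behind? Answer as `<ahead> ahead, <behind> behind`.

0 ahead, 10 behind

Reachable from 14d68e4: {14d68e4, d0759fa, e2bbbf7}.
Reachable from a68af02: {14d68e4, 1609d0c, 225e609, 23043a8, 3777b4e, 4af6661, 630001c, 7213f90, 74936d4, a68af02, d0759fa, e2bbbf7, e5c81bd}.
Only in 14d68e4's history (ahead): {} — 0.
Only in a68af02's history (behind): {1609d0c, 225e609, 23043a8, 3777b4e, 4af6661, 630001c, 7213f90, 74936d4, a68af02, e5c81bd} — 10.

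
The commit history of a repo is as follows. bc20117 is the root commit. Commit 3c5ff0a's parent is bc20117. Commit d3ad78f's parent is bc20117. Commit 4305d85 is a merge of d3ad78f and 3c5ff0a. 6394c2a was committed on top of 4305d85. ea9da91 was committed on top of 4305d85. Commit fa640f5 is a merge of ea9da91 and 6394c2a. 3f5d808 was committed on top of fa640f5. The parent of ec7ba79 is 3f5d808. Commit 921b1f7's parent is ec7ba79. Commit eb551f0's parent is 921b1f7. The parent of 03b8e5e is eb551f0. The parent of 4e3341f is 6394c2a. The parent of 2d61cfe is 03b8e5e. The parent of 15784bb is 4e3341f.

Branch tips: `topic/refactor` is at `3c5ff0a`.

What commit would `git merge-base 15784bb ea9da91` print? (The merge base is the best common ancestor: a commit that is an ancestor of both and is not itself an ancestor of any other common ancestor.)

Ancestors of 15784bb: {15784bb, 3c5ff0a, 4305d85, 4e3341f, 6394c2a, bc20117, d3ad78f}.
Ancestors of ea9da91: {3c5ff0a, 4305d85, bc20117, d3ad78f, ea9da91}.
Common ancestors: {3c5ff0a, 4305d85, bc20117, d3ad78f}.
Among these, 4305d85 is not an ancestor of any other common ancestor — it is the merge base.

4305d85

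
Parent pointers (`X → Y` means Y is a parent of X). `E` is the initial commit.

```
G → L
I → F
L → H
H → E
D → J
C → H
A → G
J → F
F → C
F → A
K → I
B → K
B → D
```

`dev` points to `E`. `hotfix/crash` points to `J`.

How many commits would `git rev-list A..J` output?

3

Reachable from J: {A, C, E, F, G, H, J, L}.
Reachable from A: {A, E, G, H, L}.
In J's history but not A's: {C, F, J} — 3 commits.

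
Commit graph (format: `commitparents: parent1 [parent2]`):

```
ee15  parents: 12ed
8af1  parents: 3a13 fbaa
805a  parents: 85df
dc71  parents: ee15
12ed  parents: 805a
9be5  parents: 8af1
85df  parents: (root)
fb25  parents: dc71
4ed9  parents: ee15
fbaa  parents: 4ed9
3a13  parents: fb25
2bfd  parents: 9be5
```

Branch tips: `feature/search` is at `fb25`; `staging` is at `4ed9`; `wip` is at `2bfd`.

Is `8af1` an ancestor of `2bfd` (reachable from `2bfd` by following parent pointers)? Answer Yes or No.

Yes

Ancestors of 2bfd (commits reachable by following parents): {12ed, 2bfd, 3a13, 4ed9, 805a, 85df, 8af1, 9be5, dc71, ee15, fb25, fbaa}.
8af1 is in that set, so it is an ancestor of 2bfd.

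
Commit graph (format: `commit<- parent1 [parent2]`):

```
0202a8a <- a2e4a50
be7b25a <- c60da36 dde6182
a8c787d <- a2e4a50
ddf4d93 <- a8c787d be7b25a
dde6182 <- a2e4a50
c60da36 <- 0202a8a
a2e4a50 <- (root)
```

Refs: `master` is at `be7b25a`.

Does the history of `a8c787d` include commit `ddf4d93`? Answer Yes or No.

No

Ancestors of a8c787d: {a2e4a50, a8c787d}.
ddf4d93 is not in that set, so it is not an ancestor of a8c787d.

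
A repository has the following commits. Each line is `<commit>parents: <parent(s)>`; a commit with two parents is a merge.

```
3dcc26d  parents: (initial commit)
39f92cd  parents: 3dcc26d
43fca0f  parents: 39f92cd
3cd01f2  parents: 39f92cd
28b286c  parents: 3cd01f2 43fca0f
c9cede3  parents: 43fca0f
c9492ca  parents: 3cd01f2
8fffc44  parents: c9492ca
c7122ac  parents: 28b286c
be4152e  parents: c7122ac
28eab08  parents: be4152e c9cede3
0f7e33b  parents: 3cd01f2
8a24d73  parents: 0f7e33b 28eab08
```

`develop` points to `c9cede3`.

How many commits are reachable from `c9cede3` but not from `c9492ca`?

2

Reachable from c9cede3: {39f92cd, 3dcc26d, 43fca0f, c9cede3}.
Reachable from c9492ca: {39f92cd, 3cd01f2, 3dcc26d, c9492ca}.
In c9cede3's history but not c9492ca's: {43fca0f, c9cede3} — 2 commits.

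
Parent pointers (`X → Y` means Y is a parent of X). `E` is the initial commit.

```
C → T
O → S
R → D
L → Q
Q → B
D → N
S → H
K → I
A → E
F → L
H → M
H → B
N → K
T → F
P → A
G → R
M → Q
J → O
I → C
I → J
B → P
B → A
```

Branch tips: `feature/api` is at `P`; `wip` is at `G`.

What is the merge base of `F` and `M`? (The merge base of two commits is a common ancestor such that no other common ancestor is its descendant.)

Q

Ancestors of F: {A, B, E, F, L, P, Q}.
Ancestors of M: {A, B, E, M, P, Q}.
Common ancestors: {A, B, E, P, Q}.
Among these, Q is not an ancestor of any other common ancestor — it is the merge base.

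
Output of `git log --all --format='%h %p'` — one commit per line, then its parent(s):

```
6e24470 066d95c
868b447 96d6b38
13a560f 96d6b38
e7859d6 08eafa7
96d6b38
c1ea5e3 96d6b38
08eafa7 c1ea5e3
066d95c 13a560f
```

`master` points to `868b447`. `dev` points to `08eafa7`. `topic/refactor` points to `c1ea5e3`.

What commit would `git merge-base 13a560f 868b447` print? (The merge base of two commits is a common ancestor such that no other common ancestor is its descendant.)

96d6b38

Ancestors of 13a560f: {13a560f, 96d6b38}.
Ancestors of 868b447: {868b447, 96d6b38}.
Common ancestors: {96d6b38}.
The only common ancestor is 96d6b38, so it is the merge base.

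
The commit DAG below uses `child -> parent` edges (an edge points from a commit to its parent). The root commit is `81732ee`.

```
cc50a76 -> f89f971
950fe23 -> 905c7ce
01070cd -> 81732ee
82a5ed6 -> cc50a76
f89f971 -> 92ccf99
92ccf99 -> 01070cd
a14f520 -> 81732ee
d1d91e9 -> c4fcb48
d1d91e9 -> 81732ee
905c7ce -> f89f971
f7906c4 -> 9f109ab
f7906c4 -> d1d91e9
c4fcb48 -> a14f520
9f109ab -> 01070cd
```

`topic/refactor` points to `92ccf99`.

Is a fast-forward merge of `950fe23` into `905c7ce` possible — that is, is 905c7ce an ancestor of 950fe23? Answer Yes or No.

A fast-forward from 905c7ce to 950fe23 is possible iff 905c7ce is an ancestor of 950fe23.
Ancestors of 950fe23: {01070cd, 81732ee, 905c7ce, 92ccf99, 950fe23, f89f971}.
905c7ce is among them, so fast-forward is possible.

Yes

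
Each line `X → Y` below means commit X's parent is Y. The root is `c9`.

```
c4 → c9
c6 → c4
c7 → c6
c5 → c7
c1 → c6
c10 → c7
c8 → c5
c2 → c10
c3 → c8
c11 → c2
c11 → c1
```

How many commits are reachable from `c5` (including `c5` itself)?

Walking parent pointers from c5: reachable set = {c4, c5, c6, c7, c9}.
That is 5 commits.

5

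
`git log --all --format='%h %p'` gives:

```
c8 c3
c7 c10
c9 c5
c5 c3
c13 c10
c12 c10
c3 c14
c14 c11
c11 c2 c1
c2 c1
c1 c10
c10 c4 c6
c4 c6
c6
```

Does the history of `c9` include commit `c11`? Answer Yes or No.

Ancestors of c9 (commits reachable by following parents): {c1, c10, c11, c14, c2, c3, c4, c5, c6, c9}.
c11 is in that set, so it is an ancestor of c9.

Yes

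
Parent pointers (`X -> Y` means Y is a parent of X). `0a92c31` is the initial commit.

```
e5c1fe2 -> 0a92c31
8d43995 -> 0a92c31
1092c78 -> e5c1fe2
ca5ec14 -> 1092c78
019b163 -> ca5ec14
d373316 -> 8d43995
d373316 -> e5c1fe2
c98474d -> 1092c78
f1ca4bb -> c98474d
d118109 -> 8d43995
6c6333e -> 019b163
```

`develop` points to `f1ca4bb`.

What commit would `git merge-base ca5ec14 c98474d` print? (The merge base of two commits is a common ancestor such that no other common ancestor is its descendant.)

1092c78

Ancestors of ca5ec14: {0a92c31, 1092c78, ca5ec14, e5c1fe2}.
Ancestors of c98474d: {0a92c31, 1092c78, c98474d, e5c1fe2}.
Common ancestors: {0a92c31, 1092c78, e5c1fe2}.
Among these, 1092c78 is not an ancestor of any other common ancestor — it is the merge base.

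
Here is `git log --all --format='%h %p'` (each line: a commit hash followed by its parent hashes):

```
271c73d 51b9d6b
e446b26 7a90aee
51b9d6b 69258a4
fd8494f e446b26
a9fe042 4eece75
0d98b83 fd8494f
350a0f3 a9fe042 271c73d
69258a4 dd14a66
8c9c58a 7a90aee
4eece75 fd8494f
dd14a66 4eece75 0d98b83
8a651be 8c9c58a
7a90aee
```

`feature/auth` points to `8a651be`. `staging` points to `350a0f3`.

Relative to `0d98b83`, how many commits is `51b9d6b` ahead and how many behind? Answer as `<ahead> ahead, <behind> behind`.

Reachable from 51b9d6b: {0d98b83, 4eece75, 51b9d6b, 69258a4, 7a90aee, dd14a66, e446b26, fd8494f}.
Reachable from 0d98b83: {0d98b83, 7a90aee, e446b26, fd8494f}.
Only in 51b9d6b's history (ahead): {4eece75, 51b9d6b, 69258a4, dd14a66} — 4.
Only in 0d98b83's history (behind): {} — 0.

4 ahead, 0 behind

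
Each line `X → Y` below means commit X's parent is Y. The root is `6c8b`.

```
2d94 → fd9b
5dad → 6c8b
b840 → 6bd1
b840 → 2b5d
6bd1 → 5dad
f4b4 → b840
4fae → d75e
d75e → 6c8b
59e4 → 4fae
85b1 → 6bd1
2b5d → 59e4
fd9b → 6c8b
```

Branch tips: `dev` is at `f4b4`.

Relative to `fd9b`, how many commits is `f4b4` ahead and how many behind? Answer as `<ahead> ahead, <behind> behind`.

8 ahead, 1 behind

Reachable from f4b4: {2b5d, 4fae, 59e4, 5dad, 6bd1, 6c8b, b840, d75e, f4b4}.
Reachable from fd9b: {6c8b, fd9b}.
Only in f4b4's history (ahead): {2b5d, 4fae, 59e4, 5dad, 6bd1, b840, d75e, f4b4} — 8.
Only in fd9b's history (behind): {fd9b} — 1.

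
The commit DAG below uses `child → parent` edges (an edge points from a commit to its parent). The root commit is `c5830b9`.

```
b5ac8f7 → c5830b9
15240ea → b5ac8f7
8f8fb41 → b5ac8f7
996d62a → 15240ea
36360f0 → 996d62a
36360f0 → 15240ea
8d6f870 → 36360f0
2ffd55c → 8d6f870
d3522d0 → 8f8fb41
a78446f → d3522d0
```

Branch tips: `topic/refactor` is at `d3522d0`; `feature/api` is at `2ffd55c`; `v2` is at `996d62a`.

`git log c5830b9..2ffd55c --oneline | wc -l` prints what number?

Reachable from 2ffd55c: {15240ea, 2ffd55c, 36360f0, 8d6f870, 996d62a, b5ac8f7, c5830b9}.
Reachable from c5830b9: {c5830b9}.
In 2ffd55c's history but not c5830b9's: {15240ea, 2ffd55c, 36360f0, 8d6f870, 996d62a, b5ac8f7} — 6 commits.

6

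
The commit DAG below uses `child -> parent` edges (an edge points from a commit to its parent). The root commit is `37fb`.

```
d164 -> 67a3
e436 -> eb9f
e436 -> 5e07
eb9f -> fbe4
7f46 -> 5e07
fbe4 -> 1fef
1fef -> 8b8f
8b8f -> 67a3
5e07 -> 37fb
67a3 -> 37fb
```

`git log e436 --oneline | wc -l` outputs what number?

Walking parent pointers from e436: reachable set = {1fef, 37fb, 5e07, 67a3, 8b8f, e436, eb9f, fbe4}.
That is 8 commits.

8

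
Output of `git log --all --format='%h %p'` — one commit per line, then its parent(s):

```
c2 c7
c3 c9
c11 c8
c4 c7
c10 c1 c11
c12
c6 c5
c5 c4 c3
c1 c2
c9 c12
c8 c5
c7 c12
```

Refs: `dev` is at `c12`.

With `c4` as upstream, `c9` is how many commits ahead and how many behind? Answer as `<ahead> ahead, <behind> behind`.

1 ahead, 2 behind

Reachable from c9: {c12, c9}.
Reachable from c4: {c12, c4, c7}.
Only in c9's history (ahead): {c9} — 1.
Only in c4's history (behind): {c4, c7} — 2.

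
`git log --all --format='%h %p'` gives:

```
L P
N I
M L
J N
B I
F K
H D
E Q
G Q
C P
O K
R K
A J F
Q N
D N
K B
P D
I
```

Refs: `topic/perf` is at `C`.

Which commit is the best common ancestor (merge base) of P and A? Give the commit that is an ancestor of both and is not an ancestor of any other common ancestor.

N

Ancestors of P: {D, I, N, P}.
Ancestors of A: {A, B, F, I, J, K, N}.
Common ancestors: {I, N}.
Among these, N is not an ancestor of any other common ancestor — it is the merge base.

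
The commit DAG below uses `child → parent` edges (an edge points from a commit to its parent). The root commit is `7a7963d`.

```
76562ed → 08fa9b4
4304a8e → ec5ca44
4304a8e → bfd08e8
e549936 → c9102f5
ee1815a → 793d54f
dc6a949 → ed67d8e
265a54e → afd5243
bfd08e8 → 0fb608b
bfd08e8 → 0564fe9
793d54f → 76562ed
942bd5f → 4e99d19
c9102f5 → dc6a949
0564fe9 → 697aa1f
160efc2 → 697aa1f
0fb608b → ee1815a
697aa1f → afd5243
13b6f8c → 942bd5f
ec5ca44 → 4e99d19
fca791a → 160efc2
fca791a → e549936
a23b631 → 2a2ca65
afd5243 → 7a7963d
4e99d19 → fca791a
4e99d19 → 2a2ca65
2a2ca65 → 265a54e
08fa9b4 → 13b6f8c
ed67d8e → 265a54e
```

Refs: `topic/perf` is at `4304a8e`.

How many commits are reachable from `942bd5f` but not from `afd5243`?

Reachable from 942bd5f: {160efc2, 265a54e, 2a2ca65, 4e99d19, 697aa1f, 7a7963d, 942bd5f, afd5243, c9102f5, dc6a949, e549936, ed67d8e, fca791a}.
Reachable from afd5243: {7a7963d, afd5243}.
In 942bd5f's history but not afd5243's: {160efc2, 265a54e, 2a2ca65, 4e99d19, 697aa1f, 942bd5f, c9102f5, dc6a949, e549936, ed67d8e, fca791a} — 11 commits.

11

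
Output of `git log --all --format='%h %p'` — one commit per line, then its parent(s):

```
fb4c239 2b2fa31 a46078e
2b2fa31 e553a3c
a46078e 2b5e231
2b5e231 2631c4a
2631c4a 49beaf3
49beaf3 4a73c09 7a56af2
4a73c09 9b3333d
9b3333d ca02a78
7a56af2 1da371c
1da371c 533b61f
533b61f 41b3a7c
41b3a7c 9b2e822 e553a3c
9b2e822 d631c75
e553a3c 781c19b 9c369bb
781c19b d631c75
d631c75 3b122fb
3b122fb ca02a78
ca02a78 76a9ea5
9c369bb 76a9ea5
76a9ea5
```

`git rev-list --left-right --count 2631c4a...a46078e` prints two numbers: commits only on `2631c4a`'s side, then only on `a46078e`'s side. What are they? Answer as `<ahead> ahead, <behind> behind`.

Reachable from 2631c4a: {1da371c, 2631c4a, 3b122fb, 41b3a7c, 49beaf3, 4a73c09, 533b61f, 76a9ea5, 781c19b, 7a56af2, 9b2e822, 9b3333d, 9c369bb, ca02a78, d631c75, e553a3c}.
Reachable from a46078e: {1da371c, 2631c4a, 2b5e231, 3b122fb, 41b3a7c, 49beaf3, 4a73c09, 533b61f, 76a9ea5, 781c19b, 7a56af2, 9b2e822, 9b3333d, 9c369bb, a46078e, ca02a78, d631c75, e553a3c}.
Only in 2631c4a's history (ahead): {} — 0.
Only in a46078e's history (behind): {2b5e231, a46078e} — 2.

0 ahead, 2 behind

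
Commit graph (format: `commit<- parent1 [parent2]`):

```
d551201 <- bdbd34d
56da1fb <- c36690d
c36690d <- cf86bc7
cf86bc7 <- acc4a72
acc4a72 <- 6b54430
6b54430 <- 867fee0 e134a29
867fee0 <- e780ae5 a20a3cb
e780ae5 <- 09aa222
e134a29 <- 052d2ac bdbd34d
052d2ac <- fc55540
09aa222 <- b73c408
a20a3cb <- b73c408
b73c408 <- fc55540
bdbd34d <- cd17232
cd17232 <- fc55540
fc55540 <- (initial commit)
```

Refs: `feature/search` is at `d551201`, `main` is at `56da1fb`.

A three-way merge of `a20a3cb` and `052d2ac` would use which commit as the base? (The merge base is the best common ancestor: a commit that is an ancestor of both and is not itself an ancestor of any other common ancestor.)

fc55540

Ancestors of a20a3cb: {a20a3cb, b73c408, fc55540}.
Ancestors of 052d2ac: {052d2ac, fc55540}.
Common ancestors: {fc55540}.
The only common ancestor is fc55540, so it is the merge base.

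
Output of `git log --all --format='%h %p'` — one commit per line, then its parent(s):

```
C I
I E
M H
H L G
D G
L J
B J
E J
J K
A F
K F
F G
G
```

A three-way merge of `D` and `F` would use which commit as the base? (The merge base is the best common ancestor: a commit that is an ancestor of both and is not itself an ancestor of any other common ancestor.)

Ancestors of D: {D, G}.
Ancestors of F: {F, G}.
Common ancestors: {G}.
The only common ancestor is G, so it is the merge base.

G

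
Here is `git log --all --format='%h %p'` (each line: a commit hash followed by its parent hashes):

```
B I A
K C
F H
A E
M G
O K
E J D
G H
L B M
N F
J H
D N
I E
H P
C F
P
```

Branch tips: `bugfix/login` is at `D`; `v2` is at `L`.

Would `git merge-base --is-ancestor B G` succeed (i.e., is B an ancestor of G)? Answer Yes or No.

No

Ancestors of G: {G, H, P}.
B is not in that set, so it is not an ancestor of G.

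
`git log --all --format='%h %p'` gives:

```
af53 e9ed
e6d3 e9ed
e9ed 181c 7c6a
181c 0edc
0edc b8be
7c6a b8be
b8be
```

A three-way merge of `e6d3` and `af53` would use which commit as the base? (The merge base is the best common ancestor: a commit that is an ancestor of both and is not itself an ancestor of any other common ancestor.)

e9ed

Ancestors of e6d3: {0edc, 181c, 7c6a, b8be, e6d3, e9ed}.
Ancestors of af53: {0edc, 181c, 7c6a, af53, b8be, e9ed}.
Common ancestors: {0edc, 181c, 7c6a, b8be, e9ed}.
Among these, e9ed is not an ancestor of any other common ancestor — it is the merge base.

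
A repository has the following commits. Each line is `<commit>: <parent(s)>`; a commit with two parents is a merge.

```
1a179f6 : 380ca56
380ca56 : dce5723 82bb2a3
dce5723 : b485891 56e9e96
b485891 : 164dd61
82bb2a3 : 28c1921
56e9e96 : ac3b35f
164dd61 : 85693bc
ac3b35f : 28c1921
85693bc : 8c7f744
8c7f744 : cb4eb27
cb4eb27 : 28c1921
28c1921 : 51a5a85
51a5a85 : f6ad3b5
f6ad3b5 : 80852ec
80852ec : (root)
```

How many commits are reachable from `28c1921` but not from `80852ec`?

Reachable from 28c1921: {28c1921, 51a5a85, 80852ec, f6ad3b5}.
Reachable from 80852ec: {80852ec}.
In 28c1921's history but not 80852ec's: {28c1921, 51a5a85, f6ad3b5} — 3 commits.

3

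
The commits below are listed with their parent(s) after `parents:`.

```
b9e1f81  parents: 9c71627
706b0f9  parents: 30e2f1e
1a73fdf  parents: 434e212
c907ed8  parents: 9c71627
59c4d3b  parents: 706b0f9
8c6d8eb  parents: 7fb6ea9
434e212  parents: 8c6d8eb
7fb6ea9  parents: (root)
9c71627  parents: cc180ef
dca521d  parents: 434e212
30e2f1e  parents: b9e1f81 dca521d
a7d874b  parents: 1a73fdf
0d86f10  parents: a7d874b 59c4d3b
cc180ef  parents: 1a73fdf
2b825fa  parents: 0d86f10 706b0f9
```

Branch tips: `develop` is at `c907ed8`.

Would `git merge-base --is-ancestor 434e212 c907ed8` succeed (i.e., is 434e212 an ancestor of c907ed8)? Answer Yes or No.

Yes

Ancestors of c907ed8 (commits reachable by following parents): {1a73fdf, 434e212, 7fb6ea9, 8c6d8eb, 9c71627, c907ed8, cc180ef}.
434e212 is in that set, so it is an ancestor of c907ed8.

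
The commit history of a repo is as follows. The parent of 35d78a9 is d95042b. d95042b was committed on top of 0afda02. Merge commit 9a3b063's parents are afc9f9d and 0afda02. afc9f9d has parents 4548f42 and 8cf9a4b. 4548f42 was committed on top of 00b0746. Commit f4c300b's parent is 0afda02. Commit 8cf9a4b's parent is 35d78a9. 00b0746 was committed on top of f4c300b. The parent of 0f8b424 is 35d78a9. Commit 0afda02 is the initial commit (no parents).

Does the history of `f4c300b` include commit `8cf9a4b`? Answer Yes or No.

Ancestors of f4c300b: {0afda02, f4c300b}.
8cf9a4b is not in that set, so it is not an ancestor of f4c300b.

No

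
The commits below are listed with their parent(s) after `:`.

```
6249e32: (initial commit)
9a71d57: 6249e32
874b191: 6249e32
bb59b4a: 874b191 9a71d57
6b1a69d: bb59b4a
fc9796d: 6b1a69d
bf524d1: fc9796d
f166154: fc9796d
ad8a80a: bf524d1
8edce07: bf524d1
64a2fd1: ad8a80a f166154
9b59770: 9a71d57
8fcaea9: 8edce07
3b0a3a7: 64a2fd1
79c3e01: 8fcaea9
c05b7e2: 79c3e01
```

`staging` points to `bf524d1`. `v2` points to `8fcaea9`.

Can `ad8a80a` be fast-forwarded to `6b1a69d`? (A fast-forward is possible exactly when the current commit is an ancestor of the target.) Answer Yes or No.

No

A fast-forward from ad8a80a to 6b1a69d is possible iff ad8a80a is an ancestor of 6b1a69d.
Ancestors of 6b1a69d: {6249e32, 6b1a69d, 874b191, 9a71d57, bb59b4a}.
ad8a80a is not among them, so fast-forward is not possible.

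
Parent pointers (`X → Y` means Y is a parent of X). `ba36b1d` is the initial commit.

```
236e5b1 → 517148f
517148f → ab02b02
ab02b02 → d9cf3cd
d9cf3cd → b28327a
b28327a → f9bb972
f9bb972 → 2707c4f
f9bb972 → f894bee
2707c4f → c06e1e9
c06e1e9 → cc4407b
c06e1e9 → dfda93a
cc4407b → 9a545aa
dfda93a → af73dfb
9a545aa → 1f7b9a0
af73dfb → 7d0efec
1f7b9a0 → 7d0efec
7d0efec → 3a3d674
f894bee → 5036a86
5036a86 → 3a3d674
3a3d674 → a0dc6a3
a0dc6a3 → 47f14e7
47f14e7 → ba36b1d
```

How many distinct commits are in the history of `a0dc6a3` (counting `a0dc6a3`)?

3

Walking parent pointers from a0dc6a3: reachable set = {47f14e7, a0dc6a3, ba36b1d}.
That is 3 commits.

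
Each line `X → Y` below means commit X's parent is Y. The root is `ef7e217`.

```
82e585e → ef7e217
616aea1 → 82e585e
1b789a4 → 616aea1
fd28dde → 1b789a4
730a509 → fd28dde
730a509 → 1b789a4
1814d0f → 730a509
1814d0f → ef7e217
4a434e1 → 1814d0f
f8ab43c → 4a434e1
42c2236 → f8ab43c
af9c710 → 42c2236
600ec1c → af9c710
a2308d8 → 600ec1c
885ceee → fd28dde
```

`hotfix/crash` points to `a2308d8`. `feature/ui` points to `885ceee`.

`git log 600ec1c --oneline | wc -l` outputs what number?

12

Walking parent pointers from 600ec1c: reachable set = {1814d0f, 1b789a4, 42c2236, 4a434e1, 600ec1c, 616aea1, 730a509, 82e585e, af9c710, ef7e217, f8ab43c, fd28dde}.
That is 12 commits.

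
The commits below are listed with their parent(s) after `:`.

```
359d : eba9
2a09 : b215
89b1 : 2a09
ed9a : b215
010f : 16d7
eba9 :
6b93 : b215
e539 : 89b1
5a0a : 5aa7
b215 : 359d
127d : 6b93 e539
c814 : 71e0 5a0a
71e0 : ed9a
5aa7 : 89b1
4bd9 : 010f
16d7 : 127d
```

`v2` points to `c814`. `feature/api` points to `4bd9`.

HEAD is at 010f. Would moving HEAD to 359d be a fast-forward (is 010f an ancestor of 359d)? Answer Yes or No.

A fast-forward from 010f to 359d is possible iff 010f is an ancestor of 359d.
Ancestors of 359d: {359d, eba9}.
010f is not among them, so fast-forward is not possible.

No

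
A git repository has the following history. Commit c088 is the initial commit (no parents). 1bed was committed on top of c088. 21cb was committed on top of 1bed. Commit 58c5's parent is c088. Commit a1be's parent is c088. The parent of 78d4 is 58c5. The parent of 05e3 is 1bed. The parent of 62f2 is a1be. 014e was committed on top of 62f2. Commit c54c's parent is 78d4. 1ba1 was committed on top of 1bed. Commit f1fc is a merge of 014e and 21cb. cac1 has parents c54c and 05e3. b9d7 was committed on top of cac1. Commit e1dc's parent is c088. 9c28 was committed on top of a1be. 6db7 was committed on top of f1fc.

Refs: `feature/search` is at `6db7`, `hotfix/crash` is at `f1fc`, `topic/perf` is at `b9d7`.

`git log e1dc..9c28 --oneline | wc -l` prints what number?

Reachable from 9c28: {9c28, a1be, c088}.
Reachable from e1dc: {c088, e1dc}.
In 9c28's history but not e1dc's: {9c28, a1be} — 2 commits.

2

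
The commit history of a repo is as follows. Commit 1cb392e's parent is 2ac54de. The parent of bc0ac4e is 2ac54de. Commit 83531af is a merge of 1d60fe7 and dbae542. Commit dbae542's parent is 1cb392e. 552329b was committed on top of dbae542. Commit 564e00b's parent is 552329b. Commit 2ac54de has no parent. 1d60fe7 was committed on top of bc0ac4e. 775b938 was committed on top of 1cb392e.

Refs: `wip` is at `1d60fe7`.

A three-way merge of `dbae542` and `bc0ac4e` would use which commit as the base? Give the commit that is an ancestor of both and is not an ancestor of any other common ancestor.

2ac54de

Ancestors of dbae542: {1cb392e, 2ac54de, dbae542}.
Ancestors of bc0ac4e: {2ac54de, bc0ac4e}.
Common ancestors: {2ac54de}.
The only common ancestor is 2ac54de, so it is the merge base.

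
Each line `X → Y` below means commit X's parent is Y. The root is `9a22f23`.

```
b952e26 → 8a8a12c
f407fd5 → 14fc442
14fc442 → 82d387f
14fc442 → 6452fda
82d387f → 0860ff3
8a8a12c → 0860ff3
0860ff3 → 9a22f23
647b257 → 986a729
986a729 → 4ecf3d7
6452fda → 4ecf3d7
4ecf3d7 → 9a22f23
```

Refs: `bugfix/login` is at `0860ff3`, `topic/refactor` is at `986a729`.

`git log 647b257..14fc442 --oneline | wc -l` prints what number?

4

Reachable from 14fc442: {0860ff3, 14fc442, 4ecf3d7, 6452fda, 82d387f, 9a22f23}.
Reachable from 647b257: {4ecf3d7, 647b257, 986a729, 9a22f23}.
In 14fc442's history but not 647b257's: {0860ff3, 14fc442, 6452fda, 82d387f} — 4 commits.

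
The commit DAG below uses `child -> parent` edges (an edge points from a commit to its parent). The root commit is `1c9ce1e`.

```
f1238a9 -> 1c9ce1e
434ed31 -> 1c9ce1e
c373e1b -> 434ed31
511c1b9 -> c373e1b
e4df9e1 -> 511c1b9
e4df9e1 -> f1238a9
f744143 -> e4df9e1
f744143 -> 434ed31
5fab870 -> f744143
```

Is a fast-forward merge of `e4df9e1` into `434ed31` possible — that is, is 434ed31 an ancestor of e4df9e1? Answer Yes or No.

Yes

A fast-forward from 434ed31 to e4df9e1 is possible iff 434ed31 is an ancestor of e4df9e1.
Ancestors of e4df9e1: {1c9ce1e, 434ed31, 511c1b9, c373e1b, e4df9e1, f1238a9}.
434ed31 is among them, so fast-forward is possible.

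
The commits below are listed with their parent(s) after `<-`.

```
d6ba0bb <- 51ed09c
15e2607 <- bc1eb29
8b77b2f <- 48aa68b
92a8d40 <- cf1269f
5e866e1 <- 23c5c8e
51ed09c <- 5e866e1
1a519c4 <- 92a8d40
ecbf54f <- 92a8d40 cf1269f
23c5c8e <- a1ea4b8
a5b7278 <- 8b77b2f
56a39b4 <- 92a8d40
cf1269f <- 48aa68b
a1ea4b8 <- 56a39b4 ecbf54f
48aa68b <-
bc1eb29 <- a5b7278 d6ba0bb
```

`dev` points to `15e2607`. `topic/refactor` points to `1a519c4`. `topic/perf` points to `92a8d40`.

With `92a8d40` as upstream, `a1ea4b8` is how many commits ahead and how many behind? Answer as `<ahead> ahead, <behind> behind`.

Reachable from a1ea4b8: {48aa68b, 56a39b4, 92a8d40, a1ea4b8, cf1269f, ecbf54f}.
Reachable from 92a8d40: {48aa68b, 92a8d40, cf1269f}.
Only in a1ea4b8's history (ahead): {56a39b4, a1ea4b8, ecbf54f} — 3.
Only in 92a8d40's history (behind): {} — 0.

3 ahead, 0 behind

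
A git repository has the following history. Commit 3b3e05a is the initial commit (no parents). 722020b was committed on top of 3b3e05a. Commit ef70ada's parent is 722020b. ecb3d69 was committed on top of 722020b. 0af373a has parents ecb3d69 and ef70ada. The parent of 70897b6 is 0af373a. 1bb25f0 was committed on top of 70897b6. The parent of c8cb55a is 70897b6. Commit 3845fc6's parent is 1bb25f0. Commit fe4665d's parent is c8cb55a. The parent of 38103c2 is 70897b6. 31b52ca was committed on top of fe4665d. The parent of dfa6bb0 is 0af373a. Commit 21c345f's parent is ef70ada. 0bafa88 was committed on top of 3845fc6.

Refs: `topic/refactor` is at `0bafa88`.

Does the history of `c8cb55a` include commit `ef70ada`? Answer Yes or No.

Ancestors of c8cb55a (commits reachable by following parents): {0af373a, 3b3e05a, 70897b6, 722020b, c8cb55a, ecb3d69, ef70ada}.
ef70ada is in that set, so it is an ancestor of c8cb55a.

Yes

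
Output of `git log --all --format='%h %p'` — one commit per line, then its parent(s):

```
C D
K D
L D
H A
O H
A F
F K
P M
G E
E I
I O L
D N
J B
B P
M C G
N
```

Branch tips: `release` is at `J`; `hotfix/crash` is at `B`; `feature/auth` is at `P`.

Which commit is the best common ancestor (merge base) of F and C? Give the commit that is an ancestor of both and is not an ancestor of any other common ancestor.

D

Ancestors of F: {D, F, K, N}.
Ancestors of C: {C, D, N}.
Common ancestors: {D, N}.
Among these, D is not an ancestor of any other common ancestor — it is the merge base.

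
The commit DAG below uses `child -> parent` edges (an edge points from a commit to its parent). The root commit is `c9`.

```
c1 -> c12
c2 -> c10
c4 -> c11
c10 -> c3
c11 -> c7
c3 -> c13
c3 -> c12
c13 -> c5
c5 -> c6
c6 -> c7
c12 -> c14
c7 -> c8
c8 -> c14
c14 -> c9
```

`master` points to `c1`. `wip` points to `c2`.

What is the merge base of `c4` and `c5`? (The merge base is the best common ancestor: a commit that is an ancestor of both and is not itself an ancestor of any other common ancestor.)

Ancestors of c4: {c11, c14, c4, c7, c8, c9}.
Ancestors of c5: {c14, c5, c6, c7, c8, c9}.
Common ancestors: {c14, c7, c8, c9}.
Among these, c7 is not an ancestor of any other common ancestor — it is the merge base.

c7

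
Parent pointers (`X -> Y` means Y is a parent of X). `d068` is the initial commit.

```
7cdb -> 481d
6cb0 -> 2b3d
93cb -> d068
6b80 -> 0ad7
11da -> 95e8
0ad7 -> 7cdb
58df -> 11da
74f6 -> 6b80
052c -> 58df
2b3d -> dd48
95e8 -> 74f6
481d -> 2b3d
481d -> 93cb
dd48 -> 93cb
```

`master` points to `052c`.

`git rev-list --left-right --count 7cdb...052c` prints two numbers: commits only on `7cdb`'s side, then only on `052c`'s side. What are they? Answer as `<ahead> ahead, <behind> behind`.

Reachable from 7cdb: {2b3d, 481d, 7cdb, 93cb, d068, dd48}.
Reachable from 052c: {052c, 0ad7, 11da, 2b3d, 481d, 58df, 6b80, 74f6, 7cdb, 93cb, 95e8, d068, dd48}.
Only in 7cdb's history (ahead): {} — 0.
Only in 052c's history (behind): {052c, 0ad7, 11da, 58df, 6b80, 74f6, 95e8} — 7.

0 ahead, 7 behind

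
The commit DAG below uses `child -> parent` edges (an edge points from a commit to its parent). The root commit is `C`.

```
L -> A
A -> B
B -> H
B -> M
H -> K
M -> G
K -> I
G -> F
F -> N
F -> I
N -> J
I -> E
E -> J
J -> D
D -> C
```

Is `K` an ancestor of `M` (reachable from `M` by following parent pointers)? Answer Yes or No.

No

Ancestors of M: {C, D, E, F, G, I, J, M, N}.
K is not in that set, so it is not an ancestor of M.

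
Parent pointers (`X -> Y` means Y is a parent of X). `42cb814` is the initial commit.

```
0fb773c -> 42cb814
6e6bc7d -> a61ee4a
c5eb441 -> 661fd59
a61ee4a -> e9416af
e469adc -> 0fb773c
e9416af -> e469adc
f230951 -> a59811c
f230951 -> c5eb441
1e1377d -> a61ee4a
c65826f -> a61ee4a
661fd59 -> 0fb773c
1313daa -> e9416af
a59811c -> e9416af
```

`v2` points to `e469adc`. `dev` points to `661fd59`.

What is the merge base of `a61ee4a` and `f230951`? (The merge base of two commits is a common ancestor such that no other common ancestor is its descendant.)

e9416af

Ancestors of a61ee4a: {0fb773c, 42cb814, a61ee4a, e469adc, e9416af}.
Ancestors of f230951: {0fb773c, 42cb814, 661fd59, a59811c, c5eb441, e469adc, e9416af, f230951}.
Common ancestors: {0fb773c, 42cb814, e469adc, e9416af}.
Among these, e9416af is not an ancestor of any other common ancestor — it is the merge base.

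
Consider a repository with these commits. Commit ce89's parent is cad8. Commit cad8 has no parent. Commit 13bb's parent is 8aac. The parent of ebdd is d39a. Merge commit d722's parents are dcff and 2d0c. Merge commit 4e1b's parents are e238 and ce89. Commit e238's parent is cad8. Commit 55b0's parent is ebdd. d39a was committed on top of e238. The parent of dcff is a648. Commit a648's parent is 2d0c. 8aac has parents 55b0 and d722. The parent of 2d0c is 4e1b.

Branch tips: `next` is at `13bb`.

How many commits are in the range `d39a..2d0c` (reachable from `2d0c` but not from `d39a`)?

Reachable from 2d0c: {2d0c, 4e1b, cad8, ce89, e238}.
Reachable from d39a: {cad8, d39a, e238}.
In 2d0c's history but not d39a's: {2d0c, 4e1b, ce89} — 3 commits.

3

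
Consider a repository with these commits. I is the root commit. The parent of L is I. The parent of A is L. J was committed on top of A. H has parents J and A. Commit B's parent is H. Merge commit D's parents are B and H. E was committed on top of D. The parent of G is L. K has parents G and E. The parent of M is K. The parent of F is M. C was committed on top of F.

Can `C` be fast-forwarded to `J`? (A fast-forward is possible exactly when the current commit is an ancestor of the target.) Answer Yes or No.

A fast-forward from C to J is possible iff C is an ancestor of J.
Ancestors of J: {A, I, J, L}.
C is not among them, so fast-forward is not possible.

No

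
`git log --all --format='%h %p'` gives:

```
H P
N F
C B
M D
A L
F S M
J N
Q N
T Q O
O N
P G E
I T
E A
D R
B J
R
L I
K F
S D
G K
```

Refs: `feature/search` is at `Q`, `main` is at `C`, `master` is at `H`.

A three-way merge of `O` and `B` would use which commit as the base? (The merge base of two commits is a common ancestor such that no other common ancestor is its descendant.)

N

Ancestors of O: {D, F, M, N, O, R, S}.
Ancestors of B: {B, D, F, J, M, N, R, S}.
Common ancestors: {D, F, M, N, R, S}.
Among these, N is not an ancestor of any other common ancestor — it is the merge base.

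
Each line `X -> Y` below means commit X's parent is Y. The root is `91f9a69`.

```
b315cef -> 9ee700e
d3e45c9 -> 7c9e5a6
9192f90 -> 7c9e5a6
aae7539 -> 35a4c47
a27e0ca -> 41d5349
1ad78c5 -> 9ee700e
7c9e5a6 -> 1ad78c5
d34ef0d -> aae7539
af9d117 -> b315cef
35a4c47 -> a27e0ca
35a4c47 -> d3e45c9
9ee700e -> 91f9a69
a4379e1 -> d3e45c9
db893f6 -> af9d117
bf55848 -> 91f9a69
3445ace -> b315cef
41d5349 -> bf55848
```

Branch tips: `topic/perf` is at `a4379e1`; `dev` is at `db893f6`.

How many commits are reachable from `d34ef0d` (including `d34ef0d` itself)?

11

Walking parent pointers from d34ef0d: reachable set = {1ad78c5, 35a4c47, 41d5349, 7c9e5a6, 91f9a69, 9ee700e, a27e0ca, aae7539, bf55848, d34ef0d, d3e45c9}.
That is 11 commits.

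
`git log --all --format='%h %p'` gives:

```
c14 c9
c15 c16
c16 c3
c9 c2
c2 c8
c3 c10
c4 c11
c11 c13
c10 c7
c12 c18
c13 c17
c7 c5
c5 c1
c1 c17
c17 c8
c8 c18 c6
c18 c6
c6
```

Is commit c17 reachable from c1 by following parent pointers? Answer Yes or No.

Ancestors of c1 (commits reachable by following parents): {c1, c17, c18, c6, c8}.
c17 is in that set, so it is an ancestor of c1.

Yes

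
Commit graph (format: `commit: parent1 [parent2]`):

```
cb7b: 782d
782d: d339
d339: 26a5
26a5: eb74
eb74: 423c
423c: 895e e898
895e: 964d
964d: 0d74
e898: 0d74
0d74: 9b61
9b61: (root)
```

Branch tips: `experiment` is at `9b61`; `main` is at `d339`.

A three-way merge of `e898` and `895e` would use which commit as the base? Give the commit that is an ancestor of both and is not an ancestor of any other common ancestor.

0d74

Ancestors of e898: {0d74, 9b61, e898}.
Ancestors of 895e: {0d74, 895e, 964d, 9b61}.
Common ancestors: {0d74, 9b61}.
Among these, 0d74 is not an ancestor of any other common ancestor — it is the merge base.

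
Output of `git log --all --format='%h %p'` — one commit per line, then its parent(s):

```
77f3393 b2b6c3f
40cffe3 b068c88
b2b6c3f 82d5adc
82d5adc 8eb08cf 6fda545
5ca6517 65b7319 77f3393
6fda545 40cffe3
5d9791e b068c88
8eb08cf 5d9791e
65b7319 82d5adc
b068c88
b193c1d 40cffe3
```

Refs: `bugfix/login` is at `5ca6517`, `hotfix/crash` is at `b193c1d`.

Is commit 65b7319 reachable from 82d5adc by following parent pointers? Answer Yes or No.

No

Ancestors of 82d5adc: {40cffe3, 5d9791e, 6fda545, 82d5adc, 8eb08cf, b068c88}.
65b7319 is not in that set, so it is not an ancestor of 82d5adc.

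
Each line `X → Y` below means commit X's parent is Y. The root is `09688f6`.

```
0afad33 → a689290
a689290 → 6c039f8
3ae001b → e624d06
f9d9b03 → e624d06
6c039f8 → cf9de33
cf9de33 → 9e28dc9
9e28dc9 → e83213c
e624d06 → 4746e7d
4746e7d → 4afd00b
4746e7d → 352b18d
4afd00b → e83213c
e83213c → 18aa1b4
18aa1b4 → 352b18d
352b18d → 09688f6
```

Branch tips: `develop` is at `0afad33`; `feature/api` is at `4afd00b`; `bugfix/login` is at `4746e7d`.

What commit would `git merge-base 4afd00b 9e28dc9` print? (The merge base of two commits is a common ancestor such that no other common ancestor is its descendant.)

Ancestors of 4afd00b: {09688f6, 18aa1b4, 352b18d, 4afd00b, e83213c}.
Ancestors of 9e28dc9: {09688f6, 18aa1b4, 352b18d, 9e28dc9, e83213c}.
Common ancestors: {09688f6, 18aa1b4, 352b18d, e83213c}.
Among these, e83213c is not an ancestor of any other common ancestor — it is the merge base.

e83213c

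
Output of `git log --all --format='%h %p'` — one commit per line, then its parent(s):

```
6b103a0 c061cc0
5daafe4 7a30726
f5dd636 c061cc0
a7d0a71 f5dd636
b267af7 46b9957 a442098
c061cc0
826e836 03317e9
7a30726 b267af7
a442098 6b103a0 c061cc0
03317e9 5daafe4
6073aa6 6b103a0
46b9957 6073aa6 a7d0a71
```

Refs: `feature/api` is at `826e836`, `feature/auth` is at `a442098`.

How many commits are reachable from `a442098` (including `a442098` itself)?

Walking parent pointers from a442098: reachable set = {6b103a0, a442098, c061cc0}.
That is 3 commits.

3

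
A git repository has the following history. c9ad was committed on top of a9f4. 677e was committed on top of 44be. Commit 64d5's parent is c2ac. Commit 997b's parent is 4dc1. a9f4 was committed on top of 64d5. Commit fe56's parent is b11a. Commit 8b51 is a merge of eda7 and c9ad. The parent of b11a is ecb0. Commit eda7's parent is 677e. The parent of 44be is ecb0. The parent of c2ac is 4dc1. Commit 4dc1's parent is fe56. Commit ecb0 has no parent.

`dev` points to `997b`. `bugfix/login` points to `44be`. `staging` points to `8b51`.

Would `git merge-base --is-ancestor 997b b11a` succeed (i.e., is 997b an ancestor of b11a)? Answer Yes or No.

No

Ancestors of b11a: {b11a, ecb0}.
997b is not in that set, so it is not an ancestor of b11a.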